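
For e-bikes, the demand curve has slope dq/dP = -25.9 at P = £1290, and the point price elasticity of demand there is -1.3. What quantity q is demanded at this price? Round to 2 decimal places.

Ed = (dq/dP)·(P/q) ⇒ q = (dq/dP)·P/Ed = (-25.9)·1290/(-1.3) = 25700.7692…

25700.77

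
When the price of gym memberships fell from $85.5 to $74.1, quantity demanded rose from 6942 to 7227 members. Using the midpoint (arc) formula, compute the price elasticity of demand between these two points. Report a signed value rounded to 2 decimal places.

%ΔQ = (7227 − 6942) / [(6942 + 7227)/2] = 285/7084.5 = 0.040228…
%ΔP = (74.1 − 85.5) / [(85.5 + 74.1)/2] = -11.4/79.8 = -0.142857…
Arc Ed = %ΔQ / %ΔP = (285/7084.5) / (-11.4/79.8) = -0.2816…

-0.28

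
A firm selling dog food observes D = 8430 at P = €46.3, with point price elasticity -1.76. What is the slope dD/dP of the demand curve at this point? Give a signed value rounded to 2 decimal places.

Ed = (dD/dP)·(P/D) ⇒ dD/dP = Ed·D/P = (-1.76)·8430/46.3 = -320.4492…

-320.45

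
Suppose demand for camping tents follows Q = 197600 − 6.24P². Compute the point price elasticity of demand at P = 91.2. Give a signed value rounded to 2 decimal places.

dQ/dP = −2·6.24·P = -1138.176. At P = 91.2, Q = 145699.1744.
Ed = (dQ/dP)·(P/Q) = (-1138.176) × (91.2/145699.1744) = -0.7124…

-0.71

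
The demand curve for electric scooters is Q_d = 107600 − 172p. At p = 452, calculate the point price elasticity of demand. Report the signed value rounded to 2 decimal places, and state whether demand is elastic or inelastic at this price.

-2.60; elastic

dQ_d/dp = −172. At p = 452, Q_d = 107600 − 172(452) = 29856.
Ed = (dQ_d/dp)·(p/Q_d) = −172 × (452/29856) = -2.6039…
|Ed| = 2.60 > 1, so demand is elastic.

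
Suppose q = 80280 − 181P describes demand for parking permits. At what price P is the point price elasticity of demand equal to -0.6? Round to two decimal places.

166.33

Ed = −181P/(80280 − 181P). Set this equal to -0.6:
181P = 0.6·(80280 − 181P) ⇒ 181P(1 + 0.6) = 0.6·80280
P = 0.6·80280 / (181·1.6) = 166.3259…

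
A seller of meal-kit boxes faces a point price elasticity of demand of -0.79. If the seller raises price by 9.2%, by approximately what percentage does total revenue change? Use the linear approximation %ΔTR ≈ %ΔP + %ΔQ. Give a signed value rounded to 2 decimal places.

+1.93%

%ΔQ ≈ Ed × %ΔP = (-0.79) × (+9.2%) = -7.2680%
%ΔTR ≈ %ΔP + %ΔQ = (+9.2%) + (-7.2680%) = +1.9320%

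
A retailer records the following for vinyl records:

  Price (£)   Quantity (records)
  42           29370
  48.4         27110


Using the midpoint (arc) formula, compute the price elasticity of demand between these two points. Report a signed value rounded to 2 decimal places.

%ΔQ = (27110 − 29370) / [(29370 + 27110)/2] = -2260/28240 = -0.080028…
%ΔP = (48.4 − 42) / [(42 + 48.4)/2] = 6.4/45.2 = 0.141592…
Arc Ed = %ΔQ / %ΔP = (-2260/28240) / (6.4/45.2) = -0.5652…

-0.57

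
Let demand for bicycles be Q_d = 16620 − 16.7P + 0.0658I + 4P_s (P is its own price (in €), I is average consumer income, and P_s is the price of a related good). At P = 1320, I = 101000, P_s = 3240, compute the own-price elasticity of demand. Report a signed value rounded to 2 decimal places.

At the given values, Q_d = 16620 − 16.7(1320) + 0.0658(101000) + 4(3240) = 14181.8.
∂Q_d/∂P = −16.7.
E = (-16.7) × (1320/14181.8) = -1.5543…

-1.55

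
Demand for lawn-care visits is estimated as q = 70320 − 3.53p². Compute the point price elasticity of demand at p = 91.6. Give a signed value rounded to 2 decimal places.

-1.46

dq/dp = −2·3.53·p = -646.696. At p = 91.6, q = 40701.3232.
Ed = (dq/dp)·(p/q) = (-646.696) × (91.6/40701.3232) = -1.4554…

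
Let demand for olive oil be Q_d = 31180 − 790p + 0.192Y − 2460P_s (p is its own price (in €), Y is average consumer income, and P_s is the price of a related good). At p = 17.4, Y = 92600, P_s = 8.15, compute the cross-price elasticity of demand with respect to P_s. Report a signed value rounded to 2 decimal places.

-1.32

At the given values, Q_d = 31180 − 790(17.4) + 0.192(92600) − 2460(8.15) = 15164.2.
∂Q_d/∂P_s = -2460.
E = (-2460) × (8.15/15164.2) = -1.3221…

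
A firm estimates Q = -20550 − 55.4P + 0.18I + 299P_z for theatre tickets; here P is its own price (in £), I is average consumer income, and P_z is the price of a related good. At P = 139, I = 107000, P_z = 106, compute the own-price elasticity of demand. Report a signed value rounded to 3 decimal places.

At the given values, Q = -20550 − 55.4(139) + 0.18(107000) + 299(106) = 22703.4.
∂Q/∂P = −55.4.
E = (-55.4) × (139/22703.4) = -0.33918…

-0.339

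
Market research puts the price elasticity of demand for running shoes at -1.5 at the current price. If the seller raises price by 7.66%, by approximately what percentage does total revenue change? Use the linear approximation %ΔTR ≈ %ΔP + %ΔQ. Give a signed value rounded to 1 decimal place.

-3.8%

%ΔQ ≈ Ed × %ΔP = (-1.5) × (+7.66%) = -11.4900%
%ΔTR ≈ %ΔP + %ΔQ = (+7.66%) + (-11.4900%) = -3.8300%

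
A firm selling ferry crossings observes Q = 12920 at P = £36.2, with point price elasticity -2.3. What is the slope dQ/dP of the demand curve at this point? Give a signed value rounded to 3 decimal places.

-820.884

Ed = (dQ/dP)·(P/Q) ⇒ dQ/dP = Ed·Q/P = (-2.3)·12920/36.2 = -820.88397…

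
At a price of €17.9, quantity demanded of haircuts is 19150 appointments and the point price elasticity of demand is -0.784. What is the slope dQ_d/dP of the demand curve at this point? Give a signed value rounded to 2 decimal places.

-838.75

Ed = (dQ_d/dP)·(P/Q_d) ⇒ dQ_d/dP = Ed·Q_d/P = (-0.784)·19150/17.9 = -838.7486…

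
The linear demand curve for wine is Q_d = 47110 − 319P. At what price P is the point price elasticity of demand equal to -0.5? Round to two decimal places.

49.23

Ed = −319P/(47110 − 319P). Set this equal to -0.5:
319P = 0.5·(47110 − 319P) ⇒ 319P(1 + 0.5) = 0.5·47110
P = 0.5·47110 / (319·1.5) = 49.2267…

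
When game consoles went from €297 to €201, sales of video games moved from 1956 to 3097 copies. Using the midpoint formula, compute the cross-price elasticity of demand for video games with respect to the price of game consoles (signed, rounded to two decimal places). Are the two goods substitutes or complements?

%ΔQ_{video games} = (3097 − 1956)/avg = 1141/2526.5 = 0.451612…
%ΔP_{game consoles} = (201 − 297)/avg = -96/249 = -0.385542…
E_cross = (1141/2526.5) / (-96/249) = -1.1713…
E_cross < 0 ⇒ the goods are complements.

-1.17; complements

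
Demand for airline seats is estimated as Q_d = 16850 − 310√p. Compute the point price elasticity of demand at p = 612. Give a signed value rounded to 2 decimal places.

dQ_d/dp = −310/(2√p) = -6.2655. At p = 612, Q_d = 9181.02.
Ed = (dQ_d/dp)·(p/Q_d) = (-6.2655) × (612/9181.02) = -0.4176…

-0.42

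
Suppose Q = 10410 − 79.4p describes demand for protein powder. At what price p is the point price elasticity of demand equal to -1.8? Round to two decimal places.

84.28

Ed = −79.4p/(10410 − 79.4p). Set this equal to -1.8:
79.4p = 1.8·(10410 − 79.4p) ⇒ 79.4p(1 + 1.8) = 1.8·10410
p = 1.8·10410 / (79.4·2.8) = 84.2839…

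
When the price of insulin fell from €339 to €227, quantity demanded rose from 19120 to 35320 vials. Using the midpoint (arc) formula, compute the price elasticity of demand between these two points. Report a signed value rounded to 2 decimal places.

%ΔQ = (35320 − 19120) / [(19120 + 35320)/2] = 16200/27220 = 0.595150…
%ΔP = (227 − 339) / [(339 + 227)/2] = -112/283 = -0.395759…
Arc Ed = %ΔQ / %ΔP = (16200/27220) / (-112/283) = -1.5038…

-1.50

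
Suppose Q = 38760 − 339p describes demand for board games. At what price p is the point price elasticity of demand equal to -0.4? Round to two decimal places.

Ed = −339p/(38760 − 339p). Set this equal to -0.4:
339p = 0.4·(38760 − 339p) ⇒ 339p(1 + 0.4) = 0.4·38760
p = 0.4·38760 / (339·1.4) = 32.6675…

32.67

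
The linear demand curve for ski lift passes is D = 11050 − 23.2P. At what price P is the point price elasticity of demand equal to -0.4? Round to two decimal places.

136.08

Ed = −23.2P/(11050 − 23.2P). Set this equal to -0.4:
23.2P = 0.4·(11050 − 23.2P) ⇒ 23.2P(1 + 0.4) = 0.4·11050
P = 0.4·11050 / (23.2·1.4) = 136.0837…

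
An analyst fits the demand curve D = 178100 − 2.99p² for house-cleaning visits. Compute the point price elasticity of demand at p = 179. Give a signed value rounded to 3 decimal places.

dD/dp = −2·2.99·p = -1070.42. At p = 179, D = 82297.41.
Ed = (dD/dp)·(p/D) = (-1070.42) × (179/82297.41) = -2.32820…

-2.328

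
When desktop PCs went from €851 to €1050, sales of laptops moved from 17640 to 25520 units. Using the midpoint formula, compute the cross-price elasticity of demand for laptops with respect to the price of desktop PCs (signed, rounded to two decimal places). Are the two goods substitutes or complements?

%ΔQ_{laptops} = (25520 − 17640)/avg = 7880/21580 = 0.365152…
%ΔP_{desktop PCs} = (1050 − 851)/avg = 199/950.5 = 0.209363…
E_cross = (7880/21580) / (199/950.5) = 1.7441…
E_cross > 0 ⇒ the goods are substitutes.

1.74; substitutes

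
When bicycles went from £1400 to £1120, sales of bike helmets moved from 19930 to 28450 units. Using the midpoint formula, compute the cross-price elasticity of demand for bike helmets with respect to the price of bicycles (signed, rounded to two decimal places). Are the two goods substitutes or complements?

-1.58; complements

%ΔQ_{bike helmets} = (28450 − 19930)/avg = 8520/24190 = 0.352211…
%ΔP_{bicycles} = (1120 − 1400)/avg = -280/1260 = -0.222222…
E_cross = (8520/24190) / (-280/1260) = -1.5849…
E_cross < 0 ⇒ the goods are complements.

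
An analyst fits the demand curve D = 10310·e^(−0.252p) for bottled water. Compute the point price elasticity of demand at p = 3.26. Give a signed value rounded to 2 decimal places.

-0.82

dD/dp = −0.252·D = -1142.56. At p = 3.26, D = 4533.95.
Ed = (dD/dp)·(p/D) = (-1142.56) × (3.26/4533.95) = -0.8215…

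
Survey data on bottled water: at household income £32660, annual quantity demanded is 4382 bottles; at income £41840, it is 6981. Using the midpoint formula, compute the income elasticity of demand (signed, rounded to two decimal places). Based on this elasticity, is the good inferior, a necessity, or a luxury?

%ΔQ = (6981 − 4382)/[( 4382 + 6981)/2] = 2599/5681.5 = 0.457449…
%ΔIncome = (41840 − 32660)/[( 32660 + 41840)/2] = 9180/37250 = 0.246442…
E_income = (2599/5681.5) / (9180/37250) = 1.8562…
E_income > 1 ⇒ normal good, luxury.

1.86; luxury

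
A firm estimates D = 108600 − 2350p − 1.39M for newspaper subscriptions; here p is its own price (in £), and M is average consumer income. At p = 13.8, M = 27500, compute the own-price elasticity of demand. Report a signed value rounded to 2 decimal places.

-0.85

At the given values, D = 108600 − 2350(13.8) − 1.39(27500) = 37945.
∂D/∂p = −2350.
E = (-2350) × (13.8/37945) = -0.8546…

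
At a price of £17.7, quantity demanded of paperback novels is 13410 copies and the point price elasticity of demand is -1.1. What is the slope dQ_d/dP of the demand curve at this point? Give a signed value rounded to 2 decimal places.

-833.39

Ed = (dQ_d/dP)·(P/Q_d) ⇒ dQ_d/dP = Ed·Q_d/P = (-1.1)·13410/17.7 = -833.3898…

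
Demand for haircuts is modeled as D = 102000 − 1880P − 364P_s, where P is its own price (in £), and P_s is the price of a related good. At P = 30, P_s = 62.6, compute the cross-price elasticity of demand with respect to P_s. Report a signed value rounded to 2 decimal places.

At the given values, D = 102000 − 1880(30) − 364(62.6) = 22813.6.
∂D/∂P_s = -364.
E = (-364) × (62.6/22813.6) = -0.9988…

-1.00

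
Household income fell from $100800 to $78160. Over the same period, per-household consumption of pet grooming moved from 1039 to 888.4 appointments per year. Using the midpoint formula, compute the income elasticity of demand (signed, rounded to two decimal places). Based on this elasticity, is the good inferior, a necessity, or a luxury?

0.62; necessity

%ΔQ = (888.4 − 1039)/[( 1039 + 888.4)/2] = -150.6/963.7 = -0.156272…
%ΔIncome = (78160 − 100800)/[( 100800 + 78160)/2] = -22640/89480 = -0.253017…
E_income = (-150.6/963.7) / (-22640/89480) = 0.6176…
0 < E_income < 1 ⇒ normal good, necessity.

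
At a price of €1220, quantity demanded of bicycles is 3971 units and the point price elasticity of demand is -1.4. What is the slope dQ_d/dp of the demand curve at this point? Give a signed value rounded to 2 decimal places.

-4.56

Ed = (dQ_d/dp)·(p/Q_d) ⇒ dQ_d/dp = Ed·Q_d/p = (-1.4)·3971/1220 = -4.5568…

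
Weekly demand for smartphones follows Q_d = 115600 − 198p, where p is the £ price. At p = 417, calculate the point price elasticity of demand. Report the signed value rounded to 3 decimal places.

-2.499

dQ_d/dp = −198. At p = 417, Q_d = 115600 − 198(417) = 33034.
Ed = (dQ_d/dp)·(p/Q_d) = −198 × (417/33034) = -2.49942…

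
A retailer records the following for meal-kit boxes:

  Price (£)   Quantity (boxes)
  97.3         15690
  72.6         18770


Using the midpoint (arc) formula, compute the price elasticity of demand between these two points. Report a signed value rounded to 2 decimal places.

-0.61

%ΔQ = (18770 − 15690) / [(15690 + 18770)/2] = 3080/17230 = 0.178757…
%ΔP = (72.6 − 97.3) / [(97.3 + 72.6)/2] = -24.7/84.95 = -0.290759…
Arc Ed = %ΔQ / %ΔP = (3080/17230) / (-24.7/84.95) = -0.6147…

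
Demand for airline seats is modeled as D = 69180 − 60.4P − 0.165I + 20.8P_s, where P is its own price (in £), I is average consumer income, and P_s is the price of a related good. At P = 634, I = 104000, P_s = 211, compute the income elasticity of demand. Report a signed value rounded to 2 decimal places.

At the given values, D = 69180 − 60.4(634) − 0.165(104000) + 20.8(211) = 18115.2.
∂D/∂I = -0.165.
E = (-0.165) × (104000/18115.2) = -0.9472…

-0.95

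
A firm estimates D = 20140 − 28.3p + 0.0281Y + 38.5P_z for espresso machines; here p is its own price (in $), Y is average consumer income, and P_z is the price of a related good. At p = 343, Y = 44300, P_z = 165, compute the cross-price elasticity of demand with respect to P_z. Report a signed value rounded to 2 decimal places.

0.35

At the given values, D = 20140 − 28.3(343) + 0.0281(44300) + 38.5(165) = 18030.43.
∂D/∂P_z = 38.5.
E = (38.5) × (165/18030.43) = 0.3523…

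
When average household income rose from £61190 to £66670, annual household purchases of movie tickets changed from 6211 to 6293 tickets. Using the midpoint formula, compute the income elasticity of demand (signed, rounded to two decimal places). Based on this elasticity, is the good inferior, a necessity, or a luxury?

0.15; necessity

%ΔQ = (6293 − 6211)/[( 6211 + 6293)/2] = 82/6252 = 0.013115…
%ΔIncome = (66670 − 61190)/[( 61190 + 66670)/2] = 5480/63930 = 0.085718…
E_income = (82/6252) / (5480/63930) = 0.1530…
0 < E_income < 1 ⇒ normal good, necessity.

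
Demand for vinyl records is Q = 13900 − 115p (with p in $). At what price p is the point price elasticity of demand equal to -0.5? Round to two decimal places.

Ed = −115p/(13900 − 115p). Set this equal to -0.5:
115p = 0.5·(13900 − 115p) ⇒ 115p(1 + 0.5) = 0.5·13900
p = 0.5·13900 / (115·1.5) = 40.2898…

40.29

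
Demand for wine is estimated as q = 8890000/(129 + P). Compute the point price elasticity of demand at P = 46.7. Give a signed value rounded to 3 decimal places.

dq/dP = −8890000/(129 + P)² = -287.977. At P = 46.7, q = 50597.6.
Ed = (dq/dP)·(P/q) = (-287.977) × (46.7/50597.6) = -0.26579…

-0.266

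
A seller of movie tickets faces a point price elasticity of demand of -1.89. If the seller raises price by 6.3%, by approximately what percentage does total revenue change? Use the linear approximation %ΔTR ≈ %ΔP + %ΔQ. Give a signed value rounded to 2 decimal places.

-5.61%

%ΔQ ≈ Ed × %ΔP = (-1.89) × (+6.3%) = -11.9070%
%ΔTR ≈ %ΔP + %ΔQ = (+6.3%) + (-11.9070%) = -5.6070%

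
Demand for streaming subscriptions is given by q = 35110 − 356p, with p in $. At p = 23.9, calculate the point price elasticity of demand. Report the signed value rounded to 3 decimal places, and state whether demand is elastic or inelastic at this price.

dq/dp = −356. At p = 23.9, q = 35110 − 356(23.9) = 26601.6.
Ed = (dq/dp)·(p/q) = −356 × (23.9/26601.6) = -0.31984…
|Ed| = 0.320 < 1, so demand is inelastic.

-0.320; inelastic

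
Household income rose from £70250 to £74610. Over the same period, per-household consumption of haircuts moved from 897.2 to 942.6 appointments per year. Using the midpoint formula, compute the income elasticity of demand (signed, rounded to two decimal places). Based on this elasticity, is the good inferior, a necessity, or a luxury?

0.82; necessity

%ΔQ = (942.6 − 897.2)/[( 897.2 + 942.6)/2] = 45.4/919.9 = 0.049353…
%ΔIncome = (74610 − 70250)/[( 70250 + 74610)/2] = 4360/72430 = 0.060196…
E_income = (45.4/919.9) / (4360/72430) = 0.8198…
0 < E_income < 1 ⇒ normal good, necessity.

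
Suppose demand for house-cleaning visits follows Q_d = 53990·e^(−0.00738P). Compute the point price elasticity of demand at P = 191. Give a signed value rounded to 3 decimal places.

-1.410

dQ_d/dP = −0.00738·Q_d = -97.3188. At P = 191, Q_d = 13186.8.
Ed = (dQ_d/dP)·(P/Q_d) = (-97.3188) × (191/13186.8) = -1.40958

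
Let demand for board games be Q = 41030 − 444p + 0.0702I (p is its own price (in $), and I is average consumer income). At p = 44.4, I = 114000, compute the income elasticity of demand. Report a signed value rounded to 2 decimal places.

0.27

At the given values, Q = 41030 − 444(44.4) + 0.0702(114000) = 29319.2.
∂Q/∂I = 0.0702.
E = (0.0702) × (114000/29319.2) = 0.2729…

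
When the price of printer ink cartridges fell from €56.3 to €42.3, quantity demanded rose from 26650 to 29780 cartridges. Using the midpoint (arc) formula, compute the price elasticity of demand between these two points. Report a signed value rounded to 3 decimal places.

%ΔQ = (29780 − 26650) / [(26650 + 29780)/2] = 3130/28215 = 0.110933…
%ΔP = (42.3 − 56.3) / [(56.3 + 42.3)/2] = -14/49.3 = -0.283975…
Arc Ed = %ΔQ / %ΔP = (3130/28215) / (-14/49.3) = -0.39064…

-0.391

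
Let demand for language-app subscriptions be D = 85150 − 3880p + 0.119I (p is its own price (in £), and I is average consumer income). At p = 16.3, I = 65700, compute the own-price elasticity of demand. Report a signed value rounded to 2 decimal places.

-2.13

At the given values, D = 85150 − 3880(16.3) + 0.119(65700) = 29724.3.
∂D/∂p = −3880.
E = (-3880) × (16.3/29724.3) = -2.1276…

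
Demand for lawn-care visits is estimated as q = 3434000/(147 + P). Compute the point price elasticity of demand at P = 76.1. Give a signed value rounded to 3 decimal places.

dq/dP = −3434000/(147 + P)² = -68.9924. At P = 76.1, q = 15392.2.
Ed = (dq/dP)·(P/q) = (-68.9924) × (76.1/15392.2) = -0.34110…

-0.341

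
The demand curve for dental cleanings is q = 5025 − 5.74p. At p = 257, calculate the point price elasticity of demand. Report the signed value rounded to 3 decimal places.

-0.416

dq/dp = −5.74. At p = 257, q = 5025 − 5.74(257) = 3549.82.
Ed = (dq/dp)·(p/q) = −5.74 × (257/3549.82) = -0.41556…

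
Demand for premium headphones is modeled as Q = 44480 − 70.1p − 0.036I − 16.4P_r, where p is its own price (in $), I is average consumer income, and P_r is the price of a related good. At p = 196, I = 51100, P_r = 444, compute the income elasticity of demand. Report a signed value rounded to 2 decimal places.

At the given values, Q = 44480 − 70.1(196) − 0.036(51100) − 16.4(444) = 21619.2.
∂Q/∂I = -0.036.
E = (-0.036) × (51100/21619.2) = -0.0850…

-0.09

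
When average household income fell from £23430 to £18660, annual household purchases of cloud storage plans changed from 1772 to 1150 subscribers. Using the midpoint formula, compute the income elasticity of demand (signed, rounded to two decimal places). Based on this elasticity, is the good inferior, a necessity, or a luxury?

%ΔQ = (1150 − 1772)/[( 1772 + 1150)/2] = -622/1461 = -0.425735…
%ΔIncome = (18660 − 23430)/[( 23430 + 18660)/2] = -4770/21045 = -0.226657…
E_income = (-622/1461) / (-4770/21045) = 1.8783…
E_income > 1 ⇒ normal good, luxury.

1.88; luxury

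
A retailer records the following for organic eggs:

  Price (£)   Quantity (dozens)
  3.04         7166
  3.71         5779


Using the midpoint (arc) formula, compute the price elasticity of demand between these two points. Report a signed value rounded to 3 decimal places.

%ΔQ = (5779 − 7166) / [(7166 + 5779)/2] = -1387/6472.5 = -0.214291…
%ΔP = (3.71 − 3.04) / [(3.04 + 3.71)/2] = 0.67/3.375 = 0.198518…
Arc Ed = %ΔQ / %ΔP = (-1387/6472.5) / (0.67/3.375) = -1.07945…

-1.079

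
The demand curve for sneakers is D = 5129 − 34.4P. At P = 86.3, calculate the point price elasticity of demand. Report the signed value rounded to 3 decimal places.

dD/dP = −34.4. At P = 86.3, D = 5129 − 34.4(86.3) = 2160.28.
Ed = (dD/dP)·(P/D) = −34.4 × (86.3/2160.28) = -1.37422…

-1.374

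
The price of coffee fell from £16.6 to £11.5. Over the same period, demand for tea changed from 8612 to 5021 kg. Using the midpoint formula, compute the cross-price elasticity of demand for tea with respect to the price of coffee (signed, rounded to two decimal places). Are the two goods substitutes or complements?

1.45; substitutes

%ΔQ_{tea} = (5021 − 8612)/avg = -3591/6816.5 = -0.526809…
%ΔP_{coffee} = (11.5 − 16.6)/avg = -5.1/14.05 = -0.362989…
E_cross = (-3591/6816.5) / (-5.1/14.05) = 1.4513…
E_cross > 0 ⇒ the goods are substitutes.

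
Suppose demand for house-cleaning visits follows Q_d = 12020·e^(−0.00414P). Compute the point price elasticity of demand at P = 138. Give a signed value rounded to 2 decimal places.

-0.57

dQ_d/dP = −0.00414·Q_d = -28.105. At P = 138, Q_d = 6788.65.
Ed = (dQ_d/dP)·(P/Q_d) = (-28.105) × (138/6788.65) = -0.5713…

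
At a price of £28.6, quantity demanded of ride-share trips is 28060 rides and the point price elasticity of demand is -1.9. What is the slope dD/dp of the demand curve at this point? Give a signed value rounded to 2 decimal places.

-1864.13

Ed = (dD/dp)·(p/D) ⇒ dD/dp = Ed·D/p = (-1.9)·28060/28.6 = -1864.1258…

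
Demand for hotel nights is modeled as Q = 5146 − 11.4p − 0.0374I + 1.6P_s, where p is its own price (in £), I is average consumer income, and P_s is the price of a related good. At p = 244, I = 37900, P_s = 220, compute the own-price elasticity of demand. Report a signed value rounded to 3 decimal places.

-2.141

At the given values, Q = 5146 − 11.4(244) − 0.0374(37900) + 1.6(220) = 1298.94.
∂Q/∂p = −11.4.
E = (-11.4) × (244/1298.94) = -2.14143…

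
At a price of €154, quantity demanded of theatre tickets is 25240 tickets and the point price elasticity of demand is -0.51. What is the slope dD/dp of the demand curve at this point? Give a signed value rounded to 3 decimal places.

Ed = (dD/dp)·(p/D) ⇒ dD/dp = Ed·D/p = (-0.51)·25240/154 = -83.58701…

-83.587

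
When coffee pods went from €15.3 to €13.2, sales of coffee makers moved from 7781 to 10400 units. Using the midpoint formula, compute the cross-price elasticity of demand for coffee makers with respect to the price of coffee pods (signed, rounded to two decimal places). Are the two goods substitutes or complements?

%ΔQ_{coffee makers} = (10400 − 7781)/avg = 2619/9090.5 = 0.288102…
%ΔP_{coffee pods} = (13.2 − 15.3)/avg = -2.1/14.25 = -0.147368…
E_cross = (2619/9090.5) / (-2.1/14.25) = -1.9549…
E_cross < 0 ⇒ the goods are complements.

-1.95; complements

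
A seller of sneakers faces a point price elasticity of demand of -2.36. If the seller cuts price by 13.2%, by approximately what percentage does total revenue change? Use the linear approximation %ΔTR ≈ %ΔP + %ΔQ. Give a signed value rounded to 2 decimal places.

%ΔQ ≈ Ed × %ΔP = (-2.36) × (-13.2%) = +31.1520%
%ΔTR ≈ %ΔP + %ΔQ = (-13.2%) + (+31.1520%) = +17.9520%

+17.95%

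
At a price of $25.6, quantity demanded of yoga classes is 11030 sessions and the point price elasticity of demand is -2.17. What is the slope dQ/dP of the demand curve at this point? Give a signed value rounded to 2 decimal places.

Ed = (dQ/dP)·(P/Q) ⇒ dQ/dP = Ed·Q/P = (-2.17)·11030/25.6 = -934.9648…

-934.96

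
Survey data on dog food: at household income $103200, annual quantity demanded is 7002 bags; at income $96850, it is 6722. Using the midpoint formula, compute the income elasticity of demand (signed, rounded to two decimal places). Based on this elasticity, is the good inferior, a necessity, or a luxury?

%ΔQ = (6722 − 7002)/[( 7002 + 6722)/2] = -280/6862 = -0.040804…
%ΔIncome = (96850 − 103200)/[( 103200 + 96850)/2] = -6350/100025 = -0.063484…
E_income = (-280/6862) / (-6350/100025) = 0.6427…
0 < E_income < 1 ⇒ normal good, necessity.

0.64; necessity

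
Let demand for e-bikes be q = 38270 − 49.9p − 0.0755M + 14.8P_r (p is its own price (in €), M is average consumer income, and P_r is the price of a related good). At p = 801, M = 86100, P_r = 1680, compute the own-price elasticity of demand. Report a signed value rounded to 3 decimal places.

-2.399

At the given values, q = 38270 − 49.9(801) − 0.0755(86100) + 14.8(1680) = 16663.55.
∂q/∂p = −49.9.
E = (-49.9) × (801/16663.55) = -2.39864…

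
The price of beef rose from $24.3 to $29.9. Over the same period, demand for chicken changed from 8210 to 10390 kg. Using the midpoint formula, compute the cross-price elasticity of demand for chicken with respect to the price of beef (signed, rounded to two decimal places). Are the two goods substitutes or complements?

%ΔQ_{chicken} = (10390 − 8210)/avg = 2180/9300 = 0.234408…
%ΔP_{beef} = (29.9 − 24.3)/avg = 5.6/27.1 = 0.206642…
E_cross = (2180/9300) / (5.6/27.1) = 1.1343…
E_cross > 0 ⇒ the goods are substitutes.

1.13; substitutes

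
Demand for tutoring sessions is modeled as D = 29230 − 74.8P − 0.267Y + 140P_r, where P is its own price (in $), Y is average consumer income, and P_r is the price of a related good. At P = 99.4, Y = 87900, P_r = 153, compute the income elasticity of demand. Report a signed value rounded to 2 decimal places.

-1.19

At the given values, D = 29230 − 74.8(99.4) − 0.267(87900) + 140(153) = 19745.58.
∂D/∂Y = -0.267.
E = (-0.267) × (87900/19745.58) = -1.1885…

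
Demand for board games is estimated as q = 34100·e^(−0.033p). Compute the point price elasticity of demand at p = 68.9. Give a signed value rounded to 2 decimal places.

dq/dp = −0.033·q = -115.828. At p = 68.9, q = 3509.93.
Ed = (dq/dp)·(p/q) = (-115.828) × (68.9/3509.93) = -2.2737

-2.27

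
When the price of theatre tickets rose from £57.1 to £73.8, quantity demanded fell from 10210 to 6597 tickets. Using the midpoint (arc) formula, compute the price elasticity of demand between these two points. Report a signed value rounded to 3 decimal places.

%ΔQ = (6597 − 10210) / [(10210 + 6597)/2] = -3613/8403.5 = -0.429939…
%ΔP = (73.8 − 57.1) / [(57.1 + 73.8)/2] = 16.7/65.45 = 0.255156…
Arc Ed = %ΔQ / %ΔP = (-3613/8403.5) / (16.7/65.45) = -1.68500…

-1.685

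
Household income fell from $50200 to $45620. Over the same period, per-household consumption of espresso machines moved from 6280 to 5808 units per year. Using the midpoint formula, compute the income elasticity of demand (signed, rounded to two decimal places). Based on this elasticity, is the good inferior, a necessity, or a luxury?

0.82; necessity

%ΔQ = (5808 − 6280)/[( 6280 + 5808)/2] = -472/6044 = -0.078093…
%ΔIncome = (45620 − 50200)/[( 50200 + 45620)/2] = -4580/47910 = -0.095595…
E_income = (-472/6044) / (-4580/47910) = 0.8169…
0 < E_income < 1 ⇒ normal good, necessity.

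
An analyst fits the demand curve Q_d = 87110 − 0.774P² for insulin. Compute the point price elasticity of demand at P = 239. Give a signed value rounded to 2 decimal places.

dQ_d/dP = −2·0.774·P = -369.972. At P = 239, Q_d = 42898.346.
Ed = (dQ_d/dP)·(P/Q_d) = (-369.972) × (239/42898.346) = -2.0612…

-2.06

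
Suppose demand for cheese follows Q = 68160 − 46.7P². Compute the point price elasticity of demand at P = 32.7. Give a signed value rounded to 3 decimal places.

dQ/dP = −2·46.7·P = -3054.18. At P = 32.7, Q = 18224.157.
Ed = (dQ/dP)·(P/Q) = (-3054.18) × (32.7/18224.157) = -5.48018…

-5.480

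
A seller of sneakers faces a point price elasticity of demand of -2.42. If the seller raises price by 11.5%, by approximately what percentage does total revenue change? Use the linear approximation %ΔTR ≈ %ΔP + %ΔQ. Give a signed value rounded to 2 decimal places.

-16.33%

%ΔQ ≈ Ed × %ΔP = (-2.42) × (+11.5%) = -27.8300%
%ΔTR ≈ %ΔP + %ΔQ = (+11.5%) + (-27.8300%) = -16.3300%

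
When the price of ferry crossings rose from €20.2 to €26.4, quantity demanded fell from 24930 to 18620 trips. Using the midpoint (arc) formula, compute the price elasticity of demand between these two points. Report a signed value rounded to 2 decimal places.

-1.09

%ΔQ = (18620 − 24930) / [(24930 + 18620)/2] = -6310/21775 = -0.289781…
%ΔP = (26.4 − 20.2) / [(20.2 + 26.4)/2] = 6.2/23.3 = 0.266094…
Arc Ed = %ΔQ / %ΔP = (-6310/21775) / (6.2/23.3) = -1.0890…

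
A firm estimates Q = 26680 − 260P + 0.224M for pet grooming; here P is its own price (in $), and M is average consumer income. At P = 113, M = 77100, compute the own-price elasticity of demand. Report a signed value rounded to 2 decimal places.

-2.02

At the given values, Q = 26680 − 260(113) + 0.224(77100) = 14570.4.
∂Q/∂P = −260.
E = (-260) × (113/14570.4) = -2.0164…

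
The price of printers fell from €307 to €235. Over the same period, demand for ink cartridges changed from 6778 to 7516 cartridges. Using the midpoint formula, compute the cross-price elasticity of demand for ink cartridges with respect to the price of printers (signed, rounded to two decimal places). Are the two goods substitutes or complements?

-0.39; complements

%ΔQ_{ink cartridges} = (7516 − 6778)/avg = 738/7147 = 0.103260…
%ΔP_{printers} = (235 − 307)/avg = -72/271 = -0.265682…
E_cross = (738/7147) / (-72/271) = -0.3886…
E_cross < 0 ⇒ the goods are complements.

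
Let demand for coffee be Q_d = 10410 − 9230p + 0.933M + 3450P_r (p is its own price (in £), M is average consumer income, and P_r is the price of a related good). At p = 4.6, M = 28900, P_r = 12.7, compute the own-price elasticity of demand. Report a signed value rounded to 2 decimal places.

-1.10

At the given values, Q_d = 10410 − 9230(4.6) + 0.933(28900) + 3450(12.7) = 38730.7.
∂Q_d/∂p = −9230.
E = (-9230) × (4.6/38730.7) = -1.0962…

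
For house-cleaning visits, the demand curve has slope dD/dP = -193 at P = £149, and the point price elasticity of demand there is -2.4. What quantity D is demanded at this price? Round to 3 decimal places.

Ed = (dD/dP)·(P/D) ⇒ D = (dD/dP)·P/Ed = (-193)·149/(-2.4) = 11982.08333…

11982.083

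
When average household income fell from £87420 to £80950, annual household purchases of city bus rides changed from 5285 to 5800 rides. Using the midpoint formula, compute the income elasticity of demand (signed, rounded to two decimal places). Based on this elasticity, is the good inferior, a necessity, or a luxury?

-1.21; inferior

%ΔQ = (5800 − 5285)/[( 5285 + 5800)/2] = 515/5542.5 = 0.092918…
%ΔIncome = (80950 − 87420)/[( 87420 + 80950)/2] = -6470/84185 = -0.076854…
E_income = (515/5542.5) / (-6470/84185) = -1.2090…
E_income < 0 ⇒ inferior good.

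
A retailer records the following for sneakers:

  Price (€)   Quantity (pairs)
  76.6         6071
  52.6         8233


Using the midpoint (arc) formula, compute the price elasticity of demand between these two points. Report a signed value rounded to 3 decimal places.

-0.814

%ΔQ = (8233 − 6071) / [(6071 + 8233)/2] = 2162/7152 = 0.302293…
%ΔP = (52.6 − 76.6) / [(76.6 + 52.6)/2] = -24/64.6 = -0.371517…
Arc Ed = %ΔQ / %ΔP = (2162/7152) / (-24/64.6) = -0.81367…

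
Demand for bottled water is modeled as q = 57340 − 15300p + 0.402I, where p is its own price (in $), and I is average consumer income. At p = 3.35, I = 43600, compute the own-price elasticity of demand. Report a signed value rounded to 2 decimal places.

-2.17

At the given values, q = 57340 − 15300(3.35) + 0.402(43600) = 23612.2.
∂q/∂p = −15300.
E = (-15300) × (3.35/23612.2) = -2.1706…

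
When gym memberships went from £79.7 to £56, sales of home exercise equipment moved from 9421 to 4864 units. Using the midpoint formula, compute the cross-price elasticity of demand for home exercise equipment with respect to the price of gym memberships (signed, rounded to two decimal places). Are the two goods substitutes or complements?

%ΔQ_{home exercise equipment} = (4864 − 9421)/avg = -4557/7142.5 = -0.638011…
%ΔP_{gym memberships} = (56 − 79.7)/avg = -23.7/67.85 = -0.349299…
E_cross = (-4557/7142.5) / (-23.7/67.85) = 1.8265…
E_cross > 0 ⇒ the goods are substitutes.

1.83; substitutes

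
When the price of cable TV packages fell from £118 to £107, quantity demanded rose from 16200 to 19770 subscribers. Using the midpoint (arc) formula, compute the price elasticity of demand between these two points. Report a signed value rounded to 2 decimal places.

-2.03

%ΔQ = (19770 − 16200) / [(16200 + 19770)/2] = 3570/17985 = 0.198498…
%ΔP = (107 − 118) / [(118 + 107)/2] = -11/112.5 = -0.097777…
Arc Ed = %ΔQ / %ΔP = (3570/17985) / (-11/112.5) = -2.0301…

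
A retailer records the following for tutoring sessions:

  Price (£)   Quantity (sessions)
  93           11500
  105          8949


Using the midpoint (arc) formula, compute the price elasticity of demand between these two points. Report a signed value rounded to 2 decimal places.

%ΔQ = (8949 − 11500) / [(11500 + 8949)/2] = -2551/10224.5 = -0.249498…
%ΔP = (105 − 93) / [(93 + 105)/2] = 12/99 = 0.121212…
Arc Ed = %ΔQ / %ΔP = (-2551/10224.5) / (12/99) = -2.0583…

-2.06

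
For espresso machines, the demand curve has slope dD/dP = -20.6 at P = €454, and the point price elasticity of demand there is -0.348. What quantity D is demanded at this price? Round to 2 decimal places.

Ed = (dD/dP)·(P/D) ⇒ D = (dD/dP)·P/Ed = (-20.6)·454/(-0.348) = 26874.7126…

26874.71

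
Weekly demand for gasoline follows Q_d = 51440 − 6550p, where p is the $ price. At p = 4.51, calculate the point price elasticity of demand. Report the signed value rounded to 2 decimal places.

-1.35

dQ_d/dp = −6550. At p = 4.51, Q_d = 51440 − 6550(4.51) = 21899.5.
Ed = (dQ_d/dp)·(p/Q_d) = −6550 × (4.51/21899.5) = -1.3489…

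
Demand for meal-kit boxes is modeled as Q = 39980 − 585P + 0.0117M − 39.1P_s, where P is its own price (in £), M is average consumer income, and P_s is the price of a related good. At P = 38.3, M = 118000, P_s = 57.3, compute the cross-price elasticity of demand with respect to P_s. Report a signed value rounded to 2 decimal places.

At the given values, Q = 39980 − 585(38.3) + 0.0117(118000) − 39.1(57.3) = 16714.67.
∂Q/∂P_s = -39.1.
E = (-39.1) × (57.3/16714.67) = -0.1340…

-0.13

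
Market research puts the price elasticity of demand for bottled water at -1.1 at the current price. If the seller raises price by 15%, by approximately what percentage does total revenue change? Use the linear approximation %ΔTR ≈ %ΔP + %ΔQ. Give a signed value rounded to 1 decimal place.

%ΔQ ≈ Ed × %ΔP = (-1.1) × (+15%) = -16.5000%
%ΔTR ≈ %ΔP + %ΔQ = (+15%) + (-16.5000%) = -1.5000%

-1.5%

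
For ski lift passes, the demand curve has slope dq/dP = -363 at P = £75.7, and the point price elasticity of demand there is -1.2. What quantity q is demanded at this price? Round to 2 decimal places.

22899.25

Ed = (dq/dP)·(P/q) ⇒ q = (dq/dP)·P/Ed = (-363)·75.7/(-1.2) = 22899.25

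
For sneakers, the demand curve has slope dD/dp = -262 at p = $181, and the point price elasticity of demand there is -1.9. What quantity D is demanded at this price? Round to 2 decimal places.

24958.95

Ed = (dD/dp)·(p/D) ⇒ D = (dD/dp)·p/Ed = (-262)·181/(-1.9) = 24958.9473…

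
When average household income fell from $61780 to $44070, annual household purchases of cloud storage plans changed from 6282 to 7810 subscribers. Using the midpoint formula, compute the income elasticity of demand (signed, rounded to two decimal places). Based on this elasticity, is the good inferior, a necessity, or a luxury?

-0.65; inferior

%ΔQ = (7810 − 6282)/[( 6282 + 7810)/2] = 1528/7046 = 0.216860…
%ΔIncome = (44070 − 61780)/[( 61780 + 44070)/2] = -17710/52925 = -0.334624…
E_income = (1528/7046) / (-17710/52925) = -0.6480…
E_income < 0 ⇒ inferior good.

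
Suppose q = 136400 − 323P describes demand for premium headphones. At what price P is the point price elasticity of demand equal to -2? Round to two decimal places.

281.53

Ed = −323P/(136400 − 323P). Set this equal to -2:
323P = 2·(136400 − 323P) ⇒ 323P(1 + 2) = 2·136400
P = 2·136400 / (323·3) = 281.5273…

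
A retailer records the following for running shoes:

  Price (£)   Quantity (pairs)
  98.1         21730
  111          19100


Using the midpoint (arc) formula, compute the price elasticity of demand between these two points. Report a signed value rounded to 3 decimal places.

%ΔQ = (19100 − 21730) / [(21730 + 19100)/2] = -2630/20415 = -0.128826…
%ΔP = (111 − 98.1) / [(98.1 + 111)/2] = 12.9/104.55 = 0.123385…
Arc Ed = %ΔQ / %ΔP = (-2630/20415) / (12.9/104.55) = -1.04409…

-1.044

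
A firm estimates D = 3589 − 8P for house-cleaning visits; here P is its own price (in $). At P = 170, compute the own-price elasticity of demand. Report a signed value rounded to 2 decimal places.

-0.61

At the given values, D = 3589 − 8(170) = 2229.
∂D/∂P = −8.
E = (-8) × (170/2229) = -0.6101…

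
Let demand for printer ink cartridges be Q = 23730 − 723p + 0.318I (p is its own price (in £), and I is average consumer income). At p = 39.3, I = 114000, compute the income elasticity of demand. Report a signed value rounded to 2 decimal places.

1.15

At the given values, Q = 23730 − 723(39.3) + 0.318(114000) = 31568.1.
∂Q/∂I = 0.318.
E = (0.318) × (114000/31568.1) = 1.1483…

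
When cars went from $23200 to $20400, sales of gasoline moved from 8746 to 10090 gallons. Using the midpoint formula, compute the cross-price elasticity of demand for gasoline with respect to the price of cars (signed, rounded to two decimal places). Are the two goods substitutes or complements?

-1.11; complements

%ΔQ_{gasoline} = (10090 − 8746)/avg = 1344/9418 = 0.142705…
%ΔP_{cars} = (20400 − 23200)/avg = -2800/21800 = -0.128440…
E_cross = (1344/9418) / (-2800/21800) = -1.1110…
E_cross < 0 ⇒ the goods are complements.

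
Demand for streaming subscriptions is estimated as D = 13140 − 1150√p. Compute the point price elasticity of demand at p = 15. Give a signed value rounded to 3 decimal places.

-0.256

dD/dp = −1150/(2√p) = -148.464. At p = 15, D = 8686.07.
Ed = (dD/dp)·(p/D) = (-148.464) × (15/8686.07) = -0.25638…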